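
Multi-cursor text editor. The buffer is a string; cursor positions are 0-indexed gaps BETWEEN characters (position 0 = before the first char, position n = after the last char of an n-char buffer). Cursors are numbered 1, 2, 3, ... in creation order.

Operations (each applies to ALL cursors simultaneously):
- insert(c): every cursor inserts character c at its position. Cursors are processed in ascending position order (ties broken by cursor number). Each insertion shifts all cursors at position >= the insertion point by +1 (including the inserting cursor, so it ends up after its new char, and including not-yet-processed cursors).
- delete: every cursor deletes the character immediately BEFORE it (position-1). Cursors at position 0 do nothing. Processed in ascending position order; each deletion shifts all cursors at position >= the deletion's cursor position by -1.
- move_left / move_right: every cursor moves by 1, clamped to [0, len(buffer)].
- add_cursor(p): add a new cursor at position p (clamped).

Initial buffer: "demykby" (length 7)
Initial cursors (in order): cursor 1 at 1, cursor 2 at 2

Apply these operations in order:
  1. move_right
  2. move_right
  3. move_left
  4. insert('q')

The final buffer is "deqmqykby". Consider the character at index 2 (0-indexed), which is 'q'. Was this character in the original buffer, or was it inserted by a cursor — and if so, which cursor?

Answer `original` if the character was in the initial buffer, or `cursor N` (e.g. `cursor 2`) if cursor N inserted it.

After op 1 (move_right): buffer="demykby" (len 7), cursors c1@2 c2@3, authorship .......
After op 2 (move_right): buffer="demykby" (len 7), cursors c1@3 c2@4, authorship .......
After op 3 (move_left): buffer="demykby" (len 7), cursors c1@2 c2@3, authorship .......
After op 4 (insert('q')): buffer="deqmqykby" (len 9), cursors c1@3 c2@5, authorship ..1.2....
Authorship (.=original, N=cursor N): . . 1 . 2 . . . .
Index 2: author = 1

Answer: cursor 1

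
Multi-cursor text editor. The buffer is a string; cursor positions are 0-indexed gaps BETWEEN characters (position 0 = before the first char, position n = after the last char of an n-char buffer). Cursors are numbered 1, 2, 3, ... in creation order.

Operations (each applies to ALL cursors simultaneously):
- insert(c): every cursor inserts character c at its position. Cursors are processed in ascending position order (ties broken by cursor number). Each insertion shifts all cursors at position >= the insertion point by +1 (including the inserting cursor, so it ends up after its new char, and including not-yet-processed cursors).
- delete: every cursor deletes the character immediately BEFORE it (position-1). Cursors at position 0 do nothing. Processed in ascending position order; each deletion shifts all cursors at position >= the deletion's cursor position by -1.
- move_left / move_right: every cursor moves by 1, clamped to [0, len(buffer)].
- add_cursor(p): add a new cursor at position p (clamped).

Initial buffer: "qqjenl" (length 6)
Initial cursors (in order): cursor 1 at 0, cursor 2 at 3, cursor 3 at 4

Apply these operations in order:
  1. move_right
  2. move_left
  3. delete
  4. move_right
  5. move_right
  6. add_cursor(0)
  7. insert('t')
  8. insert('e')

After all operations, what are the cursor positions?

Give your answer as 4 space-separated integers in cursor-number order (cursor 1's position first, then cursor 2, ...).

Answer: 6 12 12 2

Derivation:
After op 1 (move_right): buffer="qqjenl" (len 6), cursors c1@1 c2@4 c3@5, authorship ......
After op 2 (move_left): buffer="qqjenl" (len 6), cursors c1@0 c2@3 c3@4, authorship ......
After op 3 (delete): buffer="qqnl" (len 4), cursors c1@0 c2@2 c3@2, authorship ....
After op 4 (move_right): buffer="qqnl" (len 4), cursors c1@1 c2@3 c3@3, authorship ....
After op 5 (move_right): buffer="qqnl" (len 4), cursors c1@2 c2@4 c3@4, authorship ....
After op 6 (add_cursor(0)): buffer="qqnl" (len 4), cursors c4@0 c1@2 c2@4 c3@4, authorship ....
After op 7 (insert('t')): buffer="tqqtnltt" (len 8), cursors c4@1 c1@4 c2@8 c3@8, authorship 4..1..23
After op 8 (insert('e')): buffer="teqqtenlttee" (len 12), cursors c4@2 c1@6 c2@12 c3@12, authorship 44..11..2323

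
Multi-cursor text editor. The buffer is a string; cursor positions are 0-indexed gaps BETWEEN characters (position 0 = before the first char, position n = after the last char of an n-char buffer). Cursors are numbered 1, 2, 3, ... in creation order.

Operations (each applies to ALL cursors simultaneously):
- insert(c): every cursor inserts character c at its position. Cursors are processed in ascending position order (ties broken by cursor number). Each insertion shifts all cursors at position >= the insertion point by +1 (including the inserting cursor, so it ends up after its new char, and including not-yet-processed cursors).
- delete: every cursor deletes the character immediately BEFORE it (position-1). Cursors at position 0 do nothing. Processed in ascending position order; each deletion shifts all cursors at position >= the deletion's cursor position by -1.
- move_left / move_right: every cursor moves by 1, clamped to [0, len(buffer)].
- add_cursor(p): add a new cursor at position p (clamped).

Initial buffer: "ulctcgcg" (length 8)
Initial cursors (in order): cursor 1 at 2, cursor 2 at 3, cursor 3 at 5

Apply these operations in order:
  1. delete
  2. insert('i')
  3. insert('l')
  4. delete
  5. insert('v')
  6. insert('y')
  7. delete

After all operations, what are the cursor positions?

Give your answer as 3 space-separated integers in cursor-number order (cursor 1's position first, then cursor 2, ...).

Answer: 5 5 8

Derivation:
After op 1 (delete): buffer="utgcg" (len 5), cursors c1@1 c2@1 c3@2, authorship .....
After op 2 (insert('i')): buffer="uiitigcg" (len 8), cursors c1@3 c2@3 c3@5, authorship .12.3...
After op 3 (insert('l')): buffer="uiilltilgcg" (len 11), cursors c1@5 c2@5 c3@8, authorship .1212.33...
After op 4 (delete): buffer="uiitigcg" (len 8), cursors c1@3 c2@3 c3@5, authorship .12.3...
After op 5 (insert('v')): buffer="uiivvtivgcg" (len 11), cursors c1@5 c2@5 c3@8, authorship .1212.33...
After op 6 (insert('y')): buffer="uiivvyytivygcg" (len 14), cursors c1@7 c2@7 c3@11, authorship .121212.333...
After op 7 (delete): buffer="uiivvtivgcg" (len 11), cursors c1@5 c2@5 c3@8, authorship .1212.33...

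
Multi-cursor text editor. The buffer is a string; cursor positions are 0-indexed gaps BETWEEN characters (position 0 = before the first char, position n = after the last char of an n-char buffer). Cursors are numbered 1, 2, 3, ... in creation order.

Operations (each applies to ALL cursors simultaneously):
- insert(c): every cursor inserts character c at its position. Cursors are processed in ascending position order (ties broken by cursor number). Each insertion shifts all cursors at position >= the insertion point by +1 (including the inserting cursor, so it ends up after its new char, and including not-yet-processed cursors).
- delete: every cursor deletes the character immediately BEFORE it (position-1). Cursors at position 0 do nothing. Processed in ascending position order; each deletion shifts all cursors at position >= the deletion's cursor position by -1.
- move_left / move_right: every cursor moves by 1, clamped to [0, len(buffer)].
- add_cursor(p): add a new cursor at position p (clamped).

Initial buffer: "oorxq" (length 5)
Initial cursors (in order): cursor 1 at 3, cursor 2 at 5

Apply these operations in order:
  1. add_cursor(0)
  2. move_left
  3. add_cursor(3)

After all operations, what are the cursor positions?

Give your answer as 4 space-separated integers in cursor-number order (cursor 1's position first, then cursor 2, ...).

After op 1 (add_cursor(0)): buffer="oorxq" (len 5), cursors c3@0 c1@3 c2@5, authorship .....
After op 2 (move_left): buffer="oorxq" (len 5), cursors c3@0 c1@2 c2@4, authorship .....
After op 3 (add_cursor(3)): buffer="oorxq" (len 5), cursors c3@0 c1@2 c4@3 c2@4, authorship .....

Answer: 2 4 0 3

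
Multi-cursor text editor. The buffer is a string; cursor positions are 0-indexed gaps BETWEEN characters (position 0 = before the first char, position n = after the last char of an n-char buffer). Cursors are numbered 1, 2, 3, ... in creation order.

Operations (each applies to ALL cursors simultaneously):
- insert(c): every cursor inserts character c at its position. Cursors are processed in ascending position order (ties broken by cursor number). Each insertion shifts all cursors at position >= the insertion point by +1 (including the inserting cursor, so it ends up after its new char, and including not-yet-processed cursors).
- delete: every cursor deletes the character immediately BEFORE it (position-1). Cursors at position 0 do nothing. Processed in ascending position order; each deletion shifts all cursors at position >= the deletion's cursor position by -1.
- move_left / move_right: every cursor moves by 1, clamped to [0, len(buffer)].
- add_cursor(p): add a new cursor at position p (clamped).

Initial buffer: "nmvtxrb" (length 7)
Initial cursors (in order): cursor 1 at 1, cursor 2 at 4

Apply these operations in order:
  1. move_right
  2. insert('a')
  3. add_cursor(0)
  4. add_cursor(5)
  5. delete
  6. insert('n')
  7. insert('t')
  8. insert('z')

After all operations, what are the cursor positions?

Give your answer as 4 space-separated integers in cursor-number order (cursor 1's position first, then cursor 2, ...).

After op 1 (move_right): buffer="nmvtxrb" (len 7), cursors c1@2 c2@5, authorship .......
After op 2 (insert('a')): buffer="nmavtxarb" (len 9), cursors c1@3 c2@7, authorship ..1...2..
After op 3 (add_cursor(0)): buffer="nmavtxarb" (len 9), cursors c3@0 c1@3 c2@7, authorship ..1...2..
After op 4 (add_cursor(5)): buffer="nmavtxarb" (len 9), cursors c3@0 c1@3 c4@5 c2@7, authorship ..1...2..
After op 5 (delete): buffer="nmvxrb" (len 6), cursors c3@0 c1@2 c4@3 c2@4, authorship ......
After op 6 (insert('n')): buffer="nnmnvnxnrb" (len 10), cursors c3@1 c1@4 c4@6 c2@8, authorship 3..1.4.2..
After op 7 (insert('t')): buffer="ntnmntvntxntrb" (len 14), cursors c3@2 c1@6 c4@9 c2@12, authorship 33..11.44.22..
After op 8 (insert('z')): buffer="ntznmntzvntzxntzrb" (len 18), cursors c3@3 c1@8 c4@12 c2@16, authorship 333..111.444.222..

Answer: 8 16 3 12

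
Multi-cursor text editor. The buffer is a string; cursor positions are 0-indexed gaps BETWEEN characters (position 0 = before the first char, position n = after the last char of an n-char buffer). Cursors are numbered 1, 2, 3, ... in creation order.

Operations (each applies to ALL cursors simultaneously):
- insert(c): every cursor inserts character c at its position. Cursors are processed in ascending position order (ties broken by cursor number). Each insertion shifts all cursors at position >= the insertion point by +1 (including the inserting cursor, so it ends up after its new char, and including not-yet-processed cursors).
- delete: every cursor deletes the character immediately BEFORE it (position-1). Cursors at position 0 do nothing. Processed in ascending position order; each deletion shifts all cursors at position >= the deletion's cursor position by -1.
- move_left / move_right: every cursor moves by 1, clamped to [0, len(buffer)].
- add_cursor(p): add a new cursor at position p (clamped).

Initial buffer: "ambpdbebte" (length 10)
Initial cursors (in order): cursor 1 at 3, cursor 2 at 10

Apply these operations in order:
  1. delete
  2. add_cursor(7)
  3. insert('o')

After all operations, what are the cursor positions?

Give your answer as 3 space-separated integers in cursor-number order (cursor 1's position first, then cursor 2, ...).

Answer: 3 11 9

Derivation:
After op 1 (delete): buffer="ampdbebt" (len 8), cursors c1@2 c2@8, authorship ........
After op 2 (add_cursor(7)): buffer="ampdbebt" (len 8), cursors c1@2 c3@7 c2@8, authorship ........
After op 3 (insert('o')): buffer="amopdbeboto" (len 11), cursors c1@3 c3@9 c2@11, authorship ..1.....3.2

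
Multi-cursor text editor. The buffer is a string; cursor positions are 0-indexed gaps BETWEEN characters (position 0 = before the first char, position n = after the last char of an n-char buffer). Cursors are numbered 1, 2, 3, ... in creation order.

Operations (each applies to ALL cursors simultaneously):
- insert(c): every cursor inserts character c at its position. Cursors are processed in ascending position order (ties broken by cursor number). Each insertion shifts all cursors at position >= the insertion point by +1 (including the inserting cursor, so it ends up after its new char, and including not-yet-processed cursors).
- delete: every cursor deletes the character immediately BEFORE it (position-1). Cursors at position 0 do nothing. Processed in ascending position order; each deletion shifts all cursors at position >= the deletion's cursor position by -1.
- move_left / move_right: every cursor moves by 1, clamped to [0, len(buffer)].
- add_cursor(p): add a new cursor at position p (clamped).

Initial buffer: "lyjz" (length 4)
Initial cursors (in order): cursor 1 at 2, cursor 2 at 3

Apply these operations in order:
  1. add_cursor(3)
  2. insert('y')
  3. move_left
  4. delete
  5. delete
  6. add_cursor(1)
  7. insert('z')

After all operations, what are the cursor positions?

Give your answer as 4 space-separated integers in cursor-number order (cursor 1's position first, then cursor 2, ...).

After op 1 (add_cursor(3)): buffer="lyjz" (len 4), cursors c1@2 c2@3 c3@3, authorship ....
After op 2 (insert('y')): buffer="lyyjyyz" (len 7), cursors c1@3 c2@6 c3@6, authorship ..1.23.
After op 3 (move_left): buffer="lyyjyyz" (len 7), cursors c1@2 c2@5 c3@5, authorship ..1.23.
After op 4 (delete): buffer="lyyz" (len 4), cursors c1@1 c2@2 c3@2, authorship .13.
After op 5 (delete): buffer="yz" (len 2), cursors c1@0 c2@0 c3@0, authorship 3.
After op 6 (add_cursor(1)): buffer="yz" (len 2), cursors c1@0 c2@0 c3@0 c4@1, authorship 3.
After op 7 (insert('z')): buffer="zzzyzz" (len 6), cursors c1@3 c2@3 c3@3 c4@5, authorship 12334.

Answer: 3 3 3 5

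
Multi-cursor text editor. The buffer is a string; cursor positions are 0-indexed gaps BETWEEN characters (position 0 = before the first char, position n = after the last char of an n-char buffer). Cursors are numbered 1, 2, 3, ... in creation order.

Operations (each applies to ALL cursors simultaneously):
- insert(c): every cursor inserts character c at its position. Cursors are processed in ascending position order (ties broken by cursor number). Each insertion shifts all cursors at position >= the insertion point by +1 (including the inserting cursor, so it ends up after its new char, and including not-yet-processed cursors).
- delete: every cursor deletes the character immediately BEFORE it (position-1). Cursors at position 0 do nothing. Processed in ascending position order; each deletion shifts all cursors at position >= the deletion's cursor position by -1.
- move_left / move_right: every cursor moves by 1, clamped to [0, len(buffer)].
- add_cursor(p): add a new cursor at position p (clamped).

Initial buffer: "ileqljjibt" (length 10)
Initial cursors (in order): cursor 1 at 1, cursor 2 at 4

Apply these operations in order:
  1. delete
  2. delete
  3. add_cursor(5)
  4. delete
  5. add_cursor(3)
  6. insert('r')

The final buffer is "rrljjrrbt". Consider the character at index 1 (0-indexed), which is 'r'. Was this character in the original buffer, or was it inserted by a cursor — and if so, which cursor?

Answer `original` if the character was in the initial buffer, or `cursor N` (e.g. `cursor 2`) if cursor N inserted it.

Answer: cursor 2

Derivation:
After op 1 (delete): buffer="leljjibt" (len 8), cursors c1@0 c2@2, authorship ........
After op 2 (delete): buffer="lljjibt" (len 7), cursors c1@0 c2@1, authorship .......
After op 3 (add_cursor(5)): buffer="lljjibt" (len 7), cursors c1@0 c2@1 c3@5, authorship .......
After op 4 (delete): buffer="ljjbt" (len 5), cursors c1@0 c2@0 c3@3, authorship .....
After op 5 (add_cursor(3)): buffer="ljjbt" (len 5), cursors c1@0 c2@0 c3@3 c4@3, authorship .....
After op 6 (insert('r')): buffer="rrljjrrbt" (len 9), cursors c1@2 c2@2 c3@7 c4@7, authorship 12...34..
Authorship (.=original, N=cursor N): 1 2 . . . 3 4 . .
Index 1: author = 2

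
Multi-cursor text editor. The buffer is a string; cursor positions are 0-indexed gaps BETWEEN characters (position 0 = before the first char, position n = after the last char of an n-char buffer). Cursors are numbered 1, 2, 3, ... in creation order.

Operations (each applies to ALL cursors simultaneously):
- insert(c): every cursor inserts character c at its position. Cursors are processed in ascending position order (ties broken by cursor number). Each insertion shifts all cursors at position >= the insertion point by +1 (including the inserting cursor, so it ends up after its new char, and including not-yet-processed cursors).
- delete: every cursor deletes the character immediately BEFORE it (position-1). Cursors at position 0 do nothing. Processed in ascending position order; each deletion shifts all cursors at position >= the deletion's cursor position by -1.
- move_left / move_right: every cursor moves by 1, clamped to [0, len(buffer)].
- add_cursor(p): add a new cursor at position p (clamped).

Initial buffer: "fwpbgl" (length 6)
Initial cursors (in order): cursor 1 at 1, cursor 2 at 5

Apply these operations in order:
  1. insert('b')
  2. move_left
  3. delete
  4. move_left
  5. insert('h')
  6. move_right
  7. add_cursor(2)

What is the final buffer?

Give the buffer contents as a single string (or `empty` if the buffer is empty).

Answer: hbwphbbl

Derivation:
After op 1 (insert('b')): buffer="fbwpbgbl" (len 8), cursors c1@2 c2@7, authorship .1....2.
After op 2 (move_left): buffer="fbwpbgbl" (len 8), cursors c1@1 c2@6, authorship .1....2.
After op 3 (delete): buffer="bwpbbl" (len 6), cursors c1@0 c2@4, authorship 1...2.
After op 4 (move_left): buffer="bwpbbl" (len 6), cursors c1@0 c2@3, authorship 1...2.
After op 5 (insert('h')): buffer="hbwphbbl" (len 8), cursors c1@1 c2@5, authorship 11..2.2.
After op 6 (move_right): buffer="hbwphbbl" (len 8), cursors c1@2 c2@6, authorship 11..2.2.
After op 7 (add_cursor(2)): buffer="hbwphbbl" (len 8), cursors c1@2 c3@2 c2@6, authorship 11..2.2.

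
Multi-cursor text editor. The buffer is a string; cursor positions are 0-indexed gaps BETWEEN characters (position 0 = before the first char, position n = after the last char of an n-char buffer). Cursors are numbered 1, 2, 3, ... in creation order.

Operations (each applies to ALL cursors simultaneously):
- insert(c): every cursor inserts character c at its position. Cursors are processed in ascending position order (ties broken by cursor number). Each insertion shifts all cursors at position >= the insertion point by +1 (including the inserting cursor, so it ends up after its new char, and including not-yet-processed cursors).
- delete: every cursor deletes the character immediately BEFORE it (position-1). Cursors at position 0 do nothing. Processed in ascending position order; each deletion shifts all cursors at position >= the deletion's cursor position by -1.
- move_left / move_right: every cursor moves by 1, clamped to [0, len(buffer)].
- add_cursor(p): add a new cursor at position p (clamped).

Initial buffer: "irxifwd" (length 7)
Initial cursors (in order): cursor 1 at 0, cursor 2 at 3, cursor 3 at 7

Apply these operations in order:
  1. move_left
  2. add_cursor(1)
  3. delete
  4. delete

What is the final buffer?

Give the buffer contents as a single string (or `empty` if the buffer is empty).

Answer: xid

Derivation:
After op 1 (move_left): buffer="irxifwd" (len 7), cursors c1@0 c2@2 c3@6, authorship .......
After op 2 (add_cursor(1)): buffer="irxifwd" (len 7), cursors c1@0 c4@1 c2@2 c3@6, authorship .......
After op 3 (delete): buffer="xifd" (len 4), cursors c1@0 c2@0 c4@0 c3@3, authorship ....
After op 4 (delete): buffer="xid" (len 3), cursors c1@0 c2@0 c4@0 c3@2, authorship ...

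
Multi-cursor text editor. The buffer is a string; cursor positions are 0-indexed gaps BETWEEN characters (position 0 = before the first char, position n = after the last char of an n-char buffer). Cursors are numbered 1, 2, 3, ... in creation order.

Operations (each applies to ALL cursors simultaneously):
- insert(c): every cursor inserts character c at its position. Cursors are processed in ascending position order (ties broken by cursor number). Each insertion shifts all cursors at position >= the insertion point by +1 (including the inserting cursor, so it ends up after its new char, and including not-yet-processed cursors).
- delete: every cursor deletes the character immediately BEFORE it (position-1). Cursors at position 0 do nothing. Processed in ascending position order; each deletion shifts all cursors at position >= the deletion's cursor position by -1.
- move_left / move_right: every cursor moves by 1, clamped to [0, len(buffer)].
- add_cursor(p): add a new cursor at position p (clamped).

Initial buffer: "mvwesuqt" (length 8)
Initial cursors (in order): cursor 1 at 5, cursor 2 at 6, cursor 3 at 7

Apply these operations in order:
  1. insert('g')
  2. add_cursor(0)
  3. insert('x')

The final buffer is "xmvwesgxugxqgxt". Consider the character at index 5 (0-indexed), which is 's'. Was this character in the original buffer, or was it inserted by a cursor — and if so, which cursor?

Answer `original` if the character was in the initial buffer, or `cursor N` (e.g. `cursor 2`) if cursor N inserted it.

After op 1 (insert('g')): buffer="mvwesgugqgt" (len 11), cursors c1@6 c2@8 c3@10, authorship .....1.2.3.
After op 2 (add_cursor(0)): buffer="mvwesgugqgt" (len 11), cursors c4@0 c1@6 c2@8 c3@10, authorship .....1.2.3.
After op 3 (insert('x')): buffer="xmvwesgxugxqgxt" (len 15), cursors c4@1 c1@8 c2@11 c3@14, authorship 4.....11.22.33.
Authorship (.=original, N=cursor N): 4 . . . . . 1 1 . 2 2 . 3 3 .
Index 5: author = original

Answer: original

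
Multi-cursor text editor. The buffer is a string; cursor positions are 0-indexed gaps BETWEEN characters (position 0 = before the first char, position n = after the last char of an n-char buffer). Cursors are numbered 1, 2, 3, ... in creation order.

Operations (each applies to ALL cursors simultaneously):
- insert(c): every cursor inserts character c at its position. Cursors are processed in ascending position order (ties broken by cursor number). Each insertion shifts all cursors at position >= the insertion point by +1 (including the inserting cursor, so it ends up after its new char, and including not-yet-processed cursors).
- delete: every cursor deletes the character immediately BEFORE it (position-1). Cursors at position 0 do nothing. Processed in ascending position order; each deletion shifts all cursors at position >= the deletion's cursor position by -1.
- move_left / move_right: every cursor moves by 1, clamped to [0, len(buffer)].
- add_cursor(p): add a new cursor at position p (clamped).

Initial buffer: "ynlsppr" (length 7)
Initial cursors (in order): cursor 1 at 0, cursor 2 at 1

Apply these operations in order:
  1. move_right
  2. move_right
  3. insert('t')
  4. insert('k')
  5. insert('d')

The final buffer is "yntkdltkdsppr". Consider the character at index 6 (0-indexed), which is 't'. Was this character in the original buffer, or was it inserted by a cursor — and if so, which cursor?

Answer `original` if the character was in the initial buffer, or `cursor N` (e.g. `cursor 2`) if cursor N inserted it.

Answer: cursor 2

Derivation:
After op 1 (move_right): buffer="ynlsppr" (len 7), cursors c1@1 c2@2, authorship .......
After op 2 (move_right): buffer="ynlsppr" (len 7), cursors c1@2 c2@3, authorship .......
After op 3 (insert('t')): buffer="yntltsppr" (len 9), cursors c1@3 c2@5, authorship ..1.2....
After op 4 (insert('k')): buffer="yntkltksppr" (len 11), cursors c1@4 c2@7, authorship ..11.22....
After op 5 (insert('d')): buffer="yntkdltkdsppr" (len 13), cursors c1@5 c2@9, authorship ..111.222....
Authorship (.=original, N=cursor N): . . 1 1 1 . 2 2 2 . . . .
Index 6: author = 2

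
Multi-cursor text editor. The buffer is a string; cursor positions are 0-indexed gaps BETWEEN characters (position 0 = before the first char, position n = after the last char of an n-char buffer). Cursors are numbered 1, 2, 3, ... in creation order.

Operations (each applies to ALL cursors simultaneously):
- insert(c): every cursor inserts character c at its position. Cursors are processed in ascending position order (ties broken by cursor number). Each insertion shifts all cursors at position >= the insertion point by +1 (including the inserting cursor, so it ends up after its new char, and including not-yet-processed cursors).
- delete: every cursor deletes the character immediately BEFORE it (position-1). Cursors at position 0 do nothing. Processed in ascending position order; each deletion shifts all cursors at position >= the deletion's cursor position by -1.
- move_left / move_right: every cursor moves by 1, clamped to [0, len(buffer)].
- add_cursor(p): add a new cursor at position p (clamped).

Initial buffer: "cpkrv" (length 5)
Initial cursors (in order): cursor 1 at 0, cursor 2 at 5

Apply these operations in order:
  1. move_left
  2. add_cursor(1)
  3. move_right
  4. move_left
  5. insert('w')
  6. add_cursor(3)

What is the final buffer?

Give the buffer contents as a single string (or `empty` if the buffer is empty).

After op 1 (move_left): buffer="cpkrv" (len 5), cursors c1@0 c2@4, authorship .....
After op 2 (add_cursor(1)): buffer="cpkrv" (len 5), cursors c1@0 c3@1 c2@4, authorship .....
After op 3 (move_right): buffer="cpkrv" (len 5), cursors c1@1 c3@2 c2@5, authorship .....
After op 4 (move_left): buffer="cpkrv" (len 5), cursors c1@0 c3@1 c2@4, authorship .....
After op 5 (insert('w')): buffer="wcwpkrwv" (len 8), cursors c1@1 c3@3 c2@7, authorship 1.3...2.
After op 6 (add_cursor(3)): buffer="wcwpkrwv" (len 8), cursors c1@1 c3@3 c4@3 c2@7, authorship 1.3...2.

Answer: wcwpkrwv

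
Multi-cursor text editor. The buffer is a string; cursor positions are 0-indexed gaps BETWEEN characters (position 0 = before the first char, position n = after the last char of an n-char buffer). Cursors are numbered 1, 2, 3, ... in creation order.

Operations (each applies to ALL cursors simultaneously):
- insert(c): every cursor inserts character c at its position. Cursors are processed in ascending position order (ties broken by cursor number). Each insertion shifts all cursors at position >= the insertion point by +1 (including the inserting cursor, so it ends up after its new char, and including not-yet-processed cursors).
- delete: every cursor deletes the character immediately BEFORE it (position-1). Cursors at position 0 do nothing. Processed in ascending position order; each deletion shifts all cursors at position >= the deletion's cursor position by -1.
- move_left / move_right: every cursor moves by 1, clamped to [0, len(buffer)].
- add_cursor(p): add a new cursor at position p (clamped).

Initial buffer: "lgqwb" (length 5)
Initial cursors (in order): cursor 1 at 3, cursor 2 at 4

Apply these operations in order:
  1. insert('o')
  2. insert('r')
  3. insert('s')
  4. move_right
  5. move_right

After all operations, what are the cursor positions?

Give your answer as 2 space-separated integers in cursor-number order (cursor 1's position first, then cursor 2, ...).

Answer: 8 11

Derivation:
After op 1 (insert('o')): buffer="lgqowob" (len 7), cursors c1@4 c2@6, authorship ...1.2.
After op 2 (insert('r')): buffer="lgqorworb" (len 9), cursors c1@5 c2@8, authorship ...11.22.
After op 3 (insert('s')): buffer="lgqorsworsb" (len 11), cursors c1@6 c2@10, authorship ...111.222.
After op 4 (move_right): buffer="lgqorsworsb" (len 11), cursors c1@7 c2@11, authorship ...111.222.
After op 5 (move_right): buffer="lgqorsworsb" (len 11), cursors c1@8 c2@11, authorship ...111.222.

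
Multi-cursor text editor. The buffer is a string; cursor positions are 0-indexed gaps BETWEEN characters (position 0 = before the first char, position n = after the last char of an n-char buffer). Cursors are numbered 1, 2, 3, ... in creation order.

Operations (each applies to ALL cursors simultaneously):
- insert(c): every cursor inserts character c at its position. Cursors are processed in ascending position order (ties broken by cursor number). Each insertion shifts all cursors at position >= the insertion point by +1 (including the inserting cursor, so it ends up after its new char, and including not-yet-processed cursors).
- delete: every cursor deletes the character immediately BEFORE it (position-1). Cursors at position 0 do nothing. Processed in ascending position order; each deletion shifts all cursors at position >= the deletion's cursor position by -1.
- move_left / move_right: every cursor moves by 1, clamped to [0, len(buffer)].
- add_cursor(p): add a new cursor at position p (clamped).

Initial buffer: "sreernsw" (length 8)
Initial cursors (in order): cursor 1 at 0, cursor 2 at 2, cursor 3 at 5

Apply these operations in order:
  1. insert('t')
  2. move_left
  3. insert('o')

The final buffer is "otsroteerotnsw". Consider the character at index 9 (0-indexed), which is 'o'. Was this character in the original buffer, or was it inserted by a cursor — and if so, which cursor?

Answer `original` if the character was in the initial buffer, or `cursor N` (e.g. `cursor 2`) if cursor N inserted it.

After op 1 (insert('t')): buffer="tsrteertnsw" (len 11), cursors c1@1 c2@4 c3@8, authorship 1..2...3...
After op 2 (move_left): buffer="tsrteertnsw" (len 11), cursors c1@0 c2@3 c3@7, authorship 1..2...3...
After op 3 (insert('o')): buffer="otsroteerotnsw" (len 14), cursors c1@1 c2@5 c3@10, authorship 11..22...33...
Authorship (.=original, N=cursor N): 1 1 . . 2 2 . . . 3 3 . . .
Index 9: author = 3

Answer: cursor 3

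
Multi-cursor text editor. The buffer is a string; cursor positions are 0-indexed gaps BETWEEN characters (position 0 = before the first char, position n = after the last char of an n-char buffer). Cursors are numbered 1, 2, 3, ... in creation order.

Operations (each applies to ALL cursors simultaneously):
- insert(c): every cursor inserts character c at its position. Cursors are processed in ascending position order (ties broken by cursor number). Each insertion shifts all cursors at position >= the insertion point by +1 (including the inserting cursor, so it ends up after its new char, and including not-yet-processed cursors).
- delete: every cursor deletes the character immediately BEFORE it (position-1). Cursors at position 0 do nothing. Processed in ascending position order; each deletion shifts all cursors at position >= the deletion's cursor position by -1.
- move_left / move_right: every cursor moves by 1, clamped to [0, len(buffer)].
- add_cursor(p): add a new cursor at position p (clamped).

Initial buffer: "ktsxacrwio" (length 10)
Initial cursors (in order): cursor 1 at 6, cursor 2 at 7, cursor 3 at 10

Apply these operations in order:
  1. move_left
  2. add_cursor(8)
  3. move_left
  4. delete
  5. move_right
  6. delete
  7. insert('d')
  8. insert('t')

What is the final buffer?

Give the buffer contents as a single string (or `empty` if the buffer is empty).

After op 1 (move_left): buffer="ktsxacrwio" (len 10), cursors c1@5 c2@6 c3@9, authorship ..........
After op 2 (add_cursor(8)): buffer="ktsxacrwio" (len 10), cursors c1@5 c2@6 c4@8 c3@9, authorship ..........
After op 3 (move_left): buffer="ktsxacrwio" (len 10), cursors c1@4 c2@5 c4@7 c3@8, authorship ..........
After op 4 (delete): buffer="ktscio" (len 6), cursors c1@3 c2@3 c3@4 c4@4, authorship ......
After op 5 (move_right): buffer="ktscio" (len 6), cursors c1@4 c2@4 c3@5 c4@5, authorship ......
After op 6 (delete): buffer="ko" (len 2), cursors c1@1 c2@1 c3@1 c4@1, authorship ..
After op 7 (insert('d')): buffer="kddddo" (len 6), cursors c1@5 c2@5 c3@5 c4@5, authorship .1234.
After op 8 (insert('t')): buffer="kddddtttto" (len 10), cursors c1@9 c2@9 c3@9 c4@9, authorship .12341234.

Answer: kddddtttto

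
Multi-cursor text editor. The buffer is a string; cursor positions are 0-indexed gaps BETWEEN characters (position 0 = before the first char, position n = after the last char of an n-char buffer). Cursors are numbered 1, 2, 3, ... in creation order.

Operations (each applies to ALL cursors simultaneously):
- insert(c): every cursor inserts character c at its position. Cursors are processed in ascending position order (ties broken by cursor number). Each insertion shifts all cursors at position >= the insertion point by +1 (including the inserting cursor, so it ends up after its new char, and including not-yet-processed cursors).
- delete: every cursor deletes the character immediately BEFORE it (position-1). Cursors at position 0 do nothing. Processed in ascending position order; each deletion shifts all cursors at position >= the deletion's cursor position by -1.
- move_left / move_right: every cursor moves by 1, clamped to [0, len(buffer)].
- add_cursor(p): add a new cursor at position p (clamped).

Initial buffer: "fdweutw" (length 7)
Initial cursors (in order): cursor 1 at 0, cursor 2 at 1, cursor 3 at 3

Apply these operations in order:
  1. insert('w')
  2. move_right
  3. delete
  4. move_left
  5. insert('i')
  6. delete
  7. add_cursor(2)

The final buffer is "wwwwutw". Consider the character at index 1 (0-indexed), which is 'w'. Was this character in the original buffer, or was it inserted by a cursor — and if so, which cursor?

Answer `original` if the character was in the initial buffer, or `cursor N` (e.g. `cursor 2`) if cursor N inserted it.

Answer: cursor 2

Derivation:
After op 1 (insert('w')): buffer="wfwdwweutw" (len 10), cursors c1@1 c2@3 c3@6, authorship 1.2..3....
After op 2 (move_right): buffer="wfwdwweutw" (len 10), cursors c1@2 c2@4 c3@7, authorship 1.2..3....
After op 3 (delete): buffer="wwwwutw" (len 7), cursors c1@1 c2@2 c3@4, authorship 12.3...
After op 4 (move_left): buffer="wwwwutw" (len 7), cursors c1@0 c2@1 c3@3, authorship 12.3...
After op 5 (insert('i')): buffer="iwiwwiwutw" (len 10), cursors c1@1 c2@3 c3@6, authorship 1122.33...
After op 6 (delete): buffer="wwwwutw" (len 7), cursors c1@0 c2@1 c3@3, authorship 12.3...
After op 7 (add_cursor(2)): buffer="wwwwutw" (len 7), cursors c1@0 c2@1 c4@2 c3@3, authorship 12.3...
Authorship (.=original, N=cursor N): 1 2 . 3 . . .
Index 1: author = 2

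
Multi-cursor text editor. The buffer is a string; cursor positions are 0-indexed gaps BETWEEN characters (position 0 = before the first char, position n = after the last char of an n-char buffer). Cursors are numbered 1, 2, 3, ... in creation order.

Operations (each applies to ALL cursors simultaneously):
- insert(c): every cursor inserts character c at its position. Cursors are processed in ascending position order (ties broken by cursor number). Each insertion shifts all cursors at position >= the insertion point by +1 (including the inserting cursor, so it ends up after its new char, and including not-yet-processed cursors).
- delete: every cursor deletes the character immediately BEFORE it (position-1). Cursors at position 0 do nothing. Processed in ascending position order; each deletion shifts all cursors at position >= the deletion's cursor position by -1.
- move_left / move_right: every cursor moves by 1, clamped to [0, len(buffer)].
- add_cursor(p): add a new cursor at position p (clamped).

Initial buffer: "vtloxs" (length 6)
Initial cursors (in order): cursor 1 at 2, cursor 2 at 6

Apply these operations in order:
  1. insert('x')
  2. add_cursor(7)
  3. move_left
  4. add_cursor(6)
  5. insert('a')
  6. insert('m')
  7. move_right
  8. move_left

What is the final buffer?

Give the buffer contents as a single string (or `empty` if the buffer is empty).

After op 1 (insert('x')): buffer="vtxloxsx" (len 8), cursors c1@3 c2@8, authorship ..1....2
After op 2 (add_cursor(7)): buffer="vtxloxsx" (len 8), cursors c1@3 c3@7 c2@8, authorship ..1....2
After op 3 (move_left): buffer="vtxloxsx" (len 8), cursors c1@2 c3@6 c2@7, authorship ..1....2
After op 4 (add_cursor(6)): buffer="vtxloxsx" (len 8), cursors c1@2 c3@6 c4@6 c2@7, authorship ..1....2
After op 5 (insert('a')): buffer="vtaxloxaasax" (len 12), cursors c1@3 c3@9 c4@9 c2@11, authorship ..11...34.22
After op 6 (insert('m')): buffer="vtamxloxaammsamx" (len 16), cursors c1@4 c3@12 c4@12 c2@15, authorship ..111...3434.222
After op 7 (move_right): buffer="vtamxloxaammsamx" (len 16), cursors c1@5 c3@13 c4@13 c2@16, authorship ..111...3434.222
After op 8 (move_left): buffer="vtamxloxaammsamx" (len 16), cursors c1@4 c3@12 c4@12 c2@15, authorship ..111...3434.222

Answer: vtamxloxaammsamx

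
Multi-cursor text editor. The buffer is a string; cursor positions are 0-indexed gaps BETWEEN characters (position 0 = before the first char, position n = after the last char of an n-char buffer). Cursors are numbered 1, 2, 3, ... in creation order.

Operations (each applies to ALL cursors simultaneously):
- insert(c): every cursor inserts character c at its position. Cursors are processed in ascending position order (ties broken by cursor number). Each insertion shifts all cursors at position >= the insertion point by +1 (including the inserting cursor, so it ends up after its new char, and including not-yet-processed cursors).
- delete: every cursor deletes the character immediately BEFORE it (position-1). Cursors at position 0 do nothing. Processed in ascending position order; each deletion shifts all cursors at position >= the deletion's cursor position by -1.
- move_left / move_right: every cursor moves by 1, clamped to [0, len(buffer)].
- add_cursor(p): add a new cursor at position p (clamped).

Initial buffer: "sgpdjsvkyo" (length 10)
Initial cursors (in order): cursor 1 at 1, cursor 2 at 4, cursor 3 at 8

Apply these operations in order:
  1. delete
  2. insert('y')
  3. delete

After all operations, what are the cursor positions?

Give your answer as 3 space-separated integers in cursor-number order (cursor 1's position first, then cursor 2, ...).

Answer: 0 2 5

Derivation:
After op 1 (delete): buffer="gpjsvyo" (len 7), cursors c1@0 c2@2 c3@5, authorship .......
After op 2 (insert('y')): buffer="ygpyjsvyyo" (len 10), cursors c1@1 c2@4 c3@8, authorship 1..2...3..
After op 3 (delete): buffer="gpjsvyo" (len 7), cursors c1@0 c2@2 c3@5, authorship .......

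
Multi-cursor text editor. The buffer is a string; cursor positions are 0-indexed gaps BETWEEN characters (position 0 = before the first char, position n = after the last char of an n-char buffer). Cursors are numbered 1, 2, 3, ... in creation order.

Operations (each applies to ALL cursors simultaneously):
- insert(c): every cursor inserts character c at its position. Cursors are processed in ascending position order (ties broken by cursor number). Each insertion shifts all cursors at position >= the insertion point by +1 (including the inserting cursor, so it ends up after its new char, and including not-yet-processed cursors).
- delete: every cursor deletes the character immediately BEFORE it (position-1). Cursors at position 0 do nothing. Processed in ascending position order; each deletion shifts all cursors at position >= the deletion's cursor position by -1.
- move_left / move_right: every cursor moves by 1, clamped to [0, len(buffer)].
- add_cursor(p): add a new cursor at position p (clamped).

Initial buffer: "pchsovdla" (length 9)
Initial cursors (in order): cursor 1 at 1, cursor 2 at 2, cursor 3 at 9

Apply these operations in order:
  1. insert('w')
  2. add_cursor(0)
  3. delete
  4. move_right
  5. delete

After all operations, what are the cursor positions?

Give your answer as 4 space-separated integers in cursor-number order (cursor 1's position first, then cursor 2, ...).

After op 1 (insert('w')): buffer="pwcwhsovdlaw" (len 12), cursors c1@2 c2@4 c3@12, authorship .1.2.......3
After op 2 (add_cursor(0)): buffer="pwcwhsovdlaw" (len 12), cursors c4@0 c1@2 c2@4 c3@12, authorship .1.2.......3
After op 3 (delete): buffer="pchsovdla" (len 9), cursors c4@0 c1@1 c2@2 c3@9, authorship .........
After op 4 (move_right): buffer="pchsovdla" (len 9), cursors c4@1 c1@2 c2@3 c3@9, authorship .........
After op 5 (delete): buffer="sovdl" (len 5), cursors c1@0 c2@0 c4@0 c3@5, authorship .....

Answer: 0 0 5 0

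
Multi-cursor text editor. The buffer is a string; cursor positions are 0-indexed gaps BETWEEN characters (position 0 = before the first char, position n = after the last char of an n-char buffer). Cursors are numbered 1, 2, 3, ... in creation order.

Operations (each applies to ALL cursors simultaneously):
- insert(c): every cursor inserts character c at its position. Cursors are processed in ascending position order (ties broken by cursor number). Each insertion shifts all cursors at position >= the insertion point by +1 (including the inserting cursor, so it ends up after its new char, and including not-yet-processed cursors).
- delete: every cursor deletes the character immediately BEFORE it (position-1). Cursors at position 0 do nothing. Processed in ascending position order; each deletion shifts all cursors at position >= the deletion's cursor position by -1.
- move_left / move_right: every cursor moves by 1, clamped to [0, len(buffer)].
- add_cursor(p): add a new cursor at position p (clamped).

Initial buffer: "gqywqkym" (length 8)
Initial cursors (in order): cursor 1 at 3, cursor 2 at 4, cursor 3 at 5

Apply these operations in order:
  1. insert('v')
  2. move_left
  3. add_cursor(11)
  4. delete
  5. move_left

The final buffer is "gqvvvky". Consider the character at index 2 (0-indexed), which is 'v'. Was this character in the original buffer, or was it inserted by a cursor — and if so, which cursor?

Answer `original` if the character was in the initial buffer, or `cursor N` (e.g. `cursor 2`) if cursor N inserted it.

Answer: cursor 1

Derivation:
After op 1 (insert('v')): buffer="gqyvwvqvkym" (len 11), cursors c1@4 c2@6 c3@8, authorship ...1.2.3...
After op 2 (move_left): buffer="gqyvwvqvkym" (len 11), cursors c1@3 c2@5 c3@7, authorship ...1.2.3...
After op 3 (add_cursor(11)): buffer="gqyvwvqvkym" (len 11), cursors c1@3 c2@5 c3@7 c4@11, authorship ...1.2.3...
After op 4 (delete): buffer="gqvvvky" (len 7), cursors c1@2 c2@3 c3@4 c4@7, authorship ..123..
After op 5 (move_left): buffer="gqvvvky" (len 7), cursors c1@1 c2@2 c3@3 c4@6, authorship ..123..
Authorship (.=original, N=cursor N): . . 1 2 3 . .
Index 2: author = 1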